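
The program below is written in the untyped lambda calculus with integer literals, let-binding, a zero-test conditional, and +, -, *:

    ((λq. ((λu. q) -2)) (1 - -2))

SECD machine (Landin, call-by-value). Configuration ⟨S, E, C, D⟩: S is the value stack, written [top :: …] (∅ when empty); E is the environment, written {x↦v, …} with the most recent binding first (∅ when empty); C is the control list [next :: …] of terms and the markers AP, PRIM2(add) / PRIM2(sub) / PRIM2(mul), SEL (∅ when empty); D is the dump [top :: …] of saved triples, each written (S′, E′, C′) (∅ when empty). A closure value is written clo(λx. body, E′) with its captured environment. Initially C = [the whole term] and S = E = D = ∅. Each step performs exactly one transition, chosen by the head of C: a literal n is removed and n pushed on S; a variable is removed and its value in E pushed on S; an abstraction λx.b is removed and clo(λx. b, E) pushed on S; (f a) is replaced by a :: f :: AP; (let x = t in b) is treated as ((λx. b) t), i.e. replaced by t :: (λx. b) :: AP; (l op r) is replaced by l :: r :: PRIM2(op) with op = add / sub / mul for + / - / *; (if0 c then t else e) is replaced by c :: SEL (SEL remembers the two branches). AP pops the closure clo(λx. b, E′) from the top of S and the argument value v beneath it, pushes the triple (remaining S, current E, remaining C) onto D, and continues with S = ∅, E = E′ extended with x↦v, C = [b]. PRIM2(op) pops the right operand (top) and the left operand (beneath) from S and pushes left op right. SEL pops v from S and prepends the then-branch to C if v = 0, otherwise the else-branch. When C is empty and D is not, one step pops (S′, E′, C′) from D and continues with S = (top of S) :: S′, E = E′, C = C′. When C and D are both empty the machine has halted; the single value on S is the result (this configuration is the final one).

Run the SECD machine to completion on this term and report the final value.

Answer: 3

Execution trace:
0. ⟨S=∅; E=∅; C=[((λq. ((λu. q) -2)) (1 - -2))]; D=∅⟩
1. ⟨S=∅; E=∅; C=[(1 - -2) :: (λq. ((λu. q) -2)) :: AP]; D=∅⟩
2. ⟨S=∅; E=∅; C=[1 :: -2 :: PRIM2(sub) :: (λq. ((λu. q) -2)) :: AP]; D=∅⟩
3. ⟨S=[1]; E=∅; C=[-2 :: PRIM2(sub) :: (λq. ((λu. q) -2)) :: AP]; D=∅⟩
4. ⟨S=[-2 :: 1]; E=∅; C=[PRIM2(sub) :: (λq. ((λu. q) -2)) :: AP]; D=∅⟩
5. ⟨S=[3]; E=∅; C=[(λq. ((λu. q) -2)) :: AP]; D=∅⟩
6. ⟨S=[clo(λq. ((λu. q) -2), ∅) :: 3]; E=∅; C=[AP]; D=∅⟩
7. ⟨S=∅; E={q↦3}; C=[((λu. q) -2)]; D=[(∅, ∅, ∅)]⟩
8. ⟨S=∅; E={q↦3}; C=[-2 :: (λu. q) :: AP]; D=[(∅, ∅, ∅)]⟩
9. ⟨S=[-2]; E={q↦3}; C=[(λu. q) :: AP]; D=[(∅, ∅, ∅)]⟩
10. ⟨S=[clo(λu. q, {q↦3}) :: -2]; E={q↦3}; C=[AP]; D=[(∅, ∅, ∅)]⟩
11. ⟨S=∅; E={u↦-2, q↦3}; C=[q]; D=[(∅, {q↦3}, ∅) :: (∅, ∅, ∅)]⟩
12. ⟨S=[3]; E={u↦-2, q↦3}; C=∅; D=[(∅, {q↦3}, ∅) :: (∅, ∅, ∅)]⟩
13. ⟨S=[3]; E={q↦3}; C=∅; D=[(∅, ∅, ∅)]⟩
14. ⟨S=[3]; E=∅; C=∅; D=∅⟩
→ final value 3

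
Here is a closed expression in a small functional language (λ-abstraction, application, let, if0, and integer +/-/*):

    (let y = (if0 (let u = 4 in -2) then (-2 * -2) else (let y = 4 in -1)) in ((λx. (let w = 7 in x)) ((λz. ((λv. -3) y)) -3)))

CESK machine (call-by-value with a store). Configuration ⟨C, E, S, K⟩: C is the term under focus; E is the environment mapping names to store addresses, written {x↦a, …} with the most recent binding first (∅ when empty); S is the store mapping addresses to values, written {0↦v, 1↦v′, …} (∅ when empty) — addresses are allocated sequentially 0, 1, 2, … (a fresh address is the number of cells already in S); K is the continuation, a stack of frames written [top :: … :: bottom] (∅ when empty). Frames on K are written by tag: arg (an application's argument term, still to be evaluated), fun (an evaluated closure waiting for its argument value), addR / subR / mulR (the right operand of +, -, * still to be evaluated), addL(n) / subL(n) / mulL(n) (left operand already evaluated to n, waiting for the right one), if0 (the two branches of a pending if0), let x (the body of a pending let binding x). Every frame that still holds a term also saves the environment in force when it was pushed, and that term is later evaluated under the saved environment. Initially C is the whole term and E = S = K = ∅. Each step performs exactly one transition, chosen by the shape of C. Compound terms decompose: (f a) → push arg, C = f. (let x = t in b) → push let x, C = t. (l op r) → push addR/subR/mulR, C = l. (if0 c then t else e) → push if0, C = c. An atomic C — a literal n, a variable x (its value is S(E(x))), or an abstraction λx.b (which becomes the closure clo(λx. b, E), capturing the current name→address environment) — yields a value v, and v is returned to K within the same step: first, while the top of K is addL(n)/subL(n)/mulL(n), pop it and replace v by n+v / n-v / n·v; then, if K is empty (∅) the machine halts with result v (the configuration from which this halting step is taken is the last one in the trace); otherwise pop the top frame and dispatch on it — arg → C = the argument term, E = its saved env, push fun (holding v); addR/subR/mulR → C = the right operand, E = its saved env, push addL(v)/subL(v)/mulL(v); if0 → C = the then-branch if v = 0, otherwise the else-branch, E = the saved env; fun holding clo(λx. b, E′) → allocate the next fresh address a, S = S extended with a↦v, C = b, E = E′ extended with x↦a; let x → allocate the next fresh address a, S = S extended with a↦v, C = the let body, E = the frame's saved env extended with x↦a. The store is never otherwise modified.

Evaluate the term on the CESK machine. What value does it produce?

[0] [C=(let y = (if0 (let u = 4 in -2) then (-2 * -2) else (let y = 4 in -1)) in ((λx. (let w = 7 in x)) ((λz. ((λv. -3) y)) -3))) | E=∅ | S=∅ | K=∅]
[1] [C=(if0 (let u = 4 in -2) then (-2 * -2) else (let y = 4 in -1)) | E=∅ | S=∅ | K=[let y]]
[2] [C=(let u = 4 in -2) | E=∅ | S=∅ | K=[if0 :: let y]]
[3] [C=4 | E=∅ | S=∅ | K=[let u :: if0 :: let y]]
[4] [C=-2 | E={u↦0} | S={0↦4} | K=[if0 :: let y]]
[5] [C=(let y = 4 in -1) | E=∅ | S={0↦4} | K=[let y]]
[6] [C=4 | E=∅ | S={0↦4} | K=[let y :: let y]]
[7] [C=-1 | E={y↦1} | S={0↦4, 1↦4} | K=[let y]]
[8] [C=((λx. (let w = 7 in x)) ((λz. ((λv. -3) y)) -3)) | E={y↦2} | S={0↦4, 1↦4, 2↦-1} | K=∅]
[9] [C=(λx. (let w = 7 in x)) | E={y↦2} | S={0↦4, 1↦4, 2↦-1} | K=[arg]]
[10] [C=((λz. ((λv. -3) y)) -3) | E={y↦2} | S={0↦4, 1↦4, 2↦-1} | K=[fun]]
[11] [C=(λz. ((λv. -3) y)) | E={y↦2} | S={0↦4, 1↦4, 2↦-1} | K=[arg :: fun]]
[12] [C=-3 | E={y↦2} | S={0↦4, 1↦4, 2↦-1} | K=[fun :: fun]]
[13] [C=((λv. -3) y) | E={z↦3, y↦2} | S={0↦4, 1↦4, 2↦-1, 3↦-3} | K=[fun]]
[14] [C=(λv. -3) | E={z↦3, y↦2} | S={0↦4, 1↦4, 2↦-1, 3↦-3} | K=[arg :: fun]]
[15] [C=y | E={z↦3, y↦2} | S={0↦4, 1↦4, 2↦-1, 3↦-3} | K=[fun :: fun]]
[16] [C=-3 | E={v↦4, z↦3, y↦2} | S={0↦4, 1↦4, 2↦-1, 3↦-3, 4↦-1} | K=[fun]]
[17] [C=(let w = 7 in x) | E={x↦5, y↦2} | S={0↦4, 1↦4, 2↦-1, 3↦-3, 4↦-1, 5↦-3} | K=∅]
[18] [C=7 | E={x↦5, y↦2} | S={0↦4, 1↦4, 2↦-1, 3↦-3, 4↦-1, 5↦-3} | K=[let w]]
[19] [C=x | E={w↦6, x↦5, y↦2} | S={0↦4, 1↦4, 2↦-1, 3↦-3, 4↦-1, 5↦-3, 6↦7} | K=∅]
→ final value -3

Answer: -3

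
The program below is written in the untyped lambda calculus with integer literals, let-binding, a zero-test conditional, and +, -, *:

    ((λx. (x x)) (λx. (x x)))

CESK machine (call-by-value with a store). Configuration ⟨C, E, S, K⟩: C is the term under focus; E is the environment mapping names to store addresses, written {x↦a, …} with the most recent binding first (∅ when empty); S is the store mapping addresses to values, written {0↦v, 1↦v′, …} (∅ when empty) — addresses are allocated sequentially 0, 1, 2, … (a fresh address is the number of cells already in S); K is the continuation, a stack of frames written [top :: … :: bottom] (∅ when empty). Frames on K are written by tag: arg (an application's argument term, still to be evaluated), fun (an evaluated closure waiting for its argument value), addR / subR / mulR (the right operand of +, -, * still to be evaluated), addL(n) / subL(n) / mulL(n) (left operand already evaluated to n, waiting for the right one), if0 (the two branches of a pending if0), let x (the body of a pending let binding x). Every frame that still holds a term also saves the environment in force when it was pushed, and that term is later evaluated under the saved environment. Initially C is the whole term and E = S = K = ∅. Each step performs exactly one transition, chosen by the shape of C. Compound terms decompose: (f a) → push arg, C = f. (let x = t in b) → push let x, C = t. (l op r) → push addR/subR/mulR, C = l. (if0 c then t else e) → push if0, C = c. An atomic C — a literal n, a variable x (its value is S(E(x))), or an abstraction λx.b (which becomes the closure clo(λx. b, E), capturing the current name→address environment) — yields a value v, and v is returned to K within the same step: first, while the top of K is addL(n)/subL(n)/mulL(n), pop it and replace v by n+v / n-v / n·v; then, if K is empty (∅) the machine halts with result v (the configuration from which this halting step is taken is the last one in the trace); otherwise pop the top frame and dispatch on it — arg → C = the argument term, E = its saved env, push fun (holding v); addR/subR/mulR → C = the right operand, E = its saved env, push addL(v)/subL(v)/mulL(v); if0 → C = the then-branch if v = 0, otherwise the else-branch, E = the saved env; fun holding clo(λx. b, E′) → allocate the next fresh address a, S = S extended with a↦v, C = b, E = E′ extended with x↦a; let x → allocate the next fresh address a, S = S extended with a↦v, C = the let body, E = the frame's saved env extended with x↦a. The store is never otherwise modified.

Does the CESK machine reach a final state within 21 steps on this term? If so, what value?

Answer: DIVERGES (no final state within 21 steps)

Derivation:
step 0: ⟨C=((λx. (x x)) (λx. (x x))); E=∅; S=∅; K=∅⟩
step 1: ⟨C=(λx. (x x)); E=∅; S=∅; K=[arg]⟩
step 2: ⟨C=(λx. (x x)); E=∅; S=∅; K=[fun]⟩
step 3: ⟨C=(x x); E={x↦0}; S={0↦clo(λx. (x x), ∅)}; K=∅⟩
step 4: ⟨C=x; E={x↦0}; S={0↦clo(λx. (x x), ∅)}; K=[arg]⟩
step 5: ⟨C=x; E={x↦0}; S={0↦clo(λx. (x x), ∅)}; K=[fun]⟩
step 6: ⟨C=(x x); E={x↦1}; S={0↦clo(λx. (x x), ∅), 1↦clo(λx. (x x), ∅)}; K=∅⟩
step 7: ⟨C=x; E={x↦1}; S={0↦clo(λx. (x x), ∅), 1↦clo(λx. (x x), ∅)}; K=[arg]⟩
step 8: ⟨C=x; E={x↦1}; S={0↦clo(λx. (x x), ∅), 1↦clo(λx. (x x), ∅)}; K=[fun]⟩
step 9: ⟨C=(x x); E={x↦2}; S={0↦clo(λx. (x x), ∅), 1↦clo(λx. (x x), ∅), 2↦clo(λx. (x x), ∅)}; K=∅⟩
step 10: ⟨C=x; E={x↦2}; S={0↦clo(λx. (x x), ∅), 1↦clo(λx. (x x), ∅), 2↦clo(λx. (x x), ∅)}; K=[arg]⟩
step 11: ⟨C=x; E={x↦2}; S={0↦clo(λx. (x x), ∅), 1↦clo(λx. (x x), ∅), 2↦clo(λx. (x x), ∅)}; K=[fun]⟩
step 12: ⟨C=(x x); E={x↦3}; S={0↦clo(λx. (x x), ∅), 1↦clo(λx. (x x), ∅), 2↦clo(λx. (x x), ∅), 3↦clo(λx. (x x), ∅)}; K=∅⟩
step 13: ⟨C=x; E={x↦3}; S={0↦clo(λx. (x x), ∅), 1↦clo(λx. (x x), ∅), 2↦clo(λx. (x x), ∅), 3↦clo(λx. (x x), ∅)}; K=[arg]⟩
step 14: ⟨C=x; E={x↦3}; S={0↦clo(λx. (x x), ∅), 1↦clo(λx. (x x), ∅), 2↦clo(λx. (x x), ∅), 3↦clo(λx. (x x), ∅)}; K=[fun]⟩
step 15: ⟨C=(x x); E={x↦4}; S={0↦clo(λx. (x x), ∅), 1↦clo(λx. (x x), ∅), 2↦clo(λx. (x x), ∅), 3↦clo(λx. (x x), ∅), 4↦clo(λx. (x x), ∅)}; K=∅⟩
step 16: ⟨C=x; E={x↦4}; S={0↦clo(λx. (x x), ∅), 1↦clo(λx. (x x), ∅), 2↦clo(λx. (x x), ∅), 3↦clo(λx. (x x), ∅), 4↦clo(λx. (x x), ∅)}; K=[arg]⟩
step 17: ⟨C=x; E={x↦4}; S={0↦clo(λx. (x x), ∅), 1↦clo(λx. (x x), ∅), 2↦clo(λx. (x x), ∅), 3↦clo(λx. (x x), ∅), 4↦clo(λx. (x x), ∅)}; K=[fun]⟩
step 18: ⟨C=(x x); E={x↦5}; S={0↦clo(λx. (x x), ∅), 1↦clo(λx. (x x), ∅), 2↦clo(λx. (x x), ∅), 3↦clo(λx. (x x), ∅), 4↦clo(λx. (x x), ∅), 5↦clo(λx. (x x), ∅)}; K=∅⟩
step 19: ⟨C=x; E={x↦5}; S={0↦clo(λx. (x x), ∅), 1↦clo(λx. (x x), ∅), 2↦clo(λx. (x x), ∅), 3↦clo(λx. (x x), ∅), 4↦clo(λx. (x x), ∅), 5↦clo(λx. (x x), ∅)}; K=[arg]⟩
step 20: ⟨C=x; E={x↦5}; S={0↦clo(λx. (x x), ∅), 1↦clo(λx. (x x), ∅), 2↦clo(λx. (x x), ∅), 3↦clo(λx. (x x), ∅), 4↦clo(λx. (x x), ∅), 5↦clo(λx. (x x), ∅)}; K=[fun]⟩
step 21: ⟨C=(x x); E={x↦6}; S={0↦clo(λx. (x x), ∅), 1↦clo(λx. (x x), ∅), 2↦clo(λx. (x x), ∅), 3↦clo(λx. (x x), ∅), 4↦clo(λx. (x x), ∅), 5↦clo(λx. (x x), ∅), 6↦clo(λx. (x x), ∅)}; K=∅⟩
→ 21 transitions taken and the configuration is still not final: no result within 21 steps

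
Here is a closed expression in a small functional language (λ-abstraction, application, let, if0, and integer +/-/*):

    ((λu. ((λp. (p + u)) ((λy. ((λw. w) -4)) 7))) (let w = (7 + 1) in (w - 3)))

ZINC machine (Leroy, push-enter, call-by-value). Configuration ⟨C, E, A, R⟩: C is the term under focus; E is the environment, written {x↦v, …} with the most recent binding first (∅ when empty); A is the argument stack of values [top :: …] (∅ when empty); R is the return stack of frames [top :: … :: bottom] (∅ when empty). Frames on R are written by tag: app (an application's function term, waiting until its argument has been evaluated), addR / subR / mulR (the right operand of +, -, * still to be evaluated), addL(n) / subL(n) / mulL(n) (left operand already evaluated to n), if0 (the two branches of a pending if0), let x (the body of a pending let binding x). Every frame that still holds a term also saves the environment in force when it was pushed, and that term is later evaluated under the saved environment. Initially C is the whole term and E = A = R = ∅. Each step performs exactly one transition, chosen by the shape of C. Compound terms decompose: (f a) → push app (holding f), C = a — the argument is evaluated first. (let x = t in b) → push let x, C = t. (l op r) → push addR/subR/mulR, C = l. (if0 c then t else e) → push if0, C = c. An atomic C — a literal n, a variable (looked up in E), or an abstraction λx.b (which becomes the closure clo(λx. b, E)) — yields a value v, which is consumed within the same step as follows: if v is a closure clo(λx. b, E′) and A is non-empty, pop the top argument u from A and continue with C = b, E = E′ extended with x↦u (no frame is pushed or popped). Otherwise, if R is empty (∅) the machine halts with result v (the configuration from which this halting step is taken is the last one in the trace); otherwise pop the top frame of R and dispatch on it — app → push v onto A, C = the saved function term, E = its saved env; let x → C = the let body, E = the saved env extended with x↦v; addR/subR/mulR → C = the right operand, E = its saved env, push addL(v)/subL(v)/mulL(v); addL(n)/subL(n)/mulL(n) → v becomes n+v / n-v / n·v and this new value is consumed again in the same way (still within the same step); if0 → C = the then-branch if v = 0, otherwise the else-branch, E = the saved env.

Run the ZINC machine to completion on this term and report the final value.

0. <C=((λu. ((λp. (p + u)) ((λy. ((λw. w) -4)) 7))) (let w = (7 + 1) in (w - 3))), E=∅, A=∅, R=∅>
1. <C=(let w = (7 + 1) in (w - 3)), E=∅, A=∅, R=[app]>
2. <C=(7 + 1), E=∅, A=∅, R=[let w :: app]>
3. <C=7, E=∅, A=∅, R=[addR :: let w :: app]>
4. <C=1, E=∅, A=∅, R=[addL(7) :: let w :: app]>
5. <C=(w - 3), E={w↦8}, A=∅, R=[app]>
6. <C=w, E={w↦8}, A=∅, R=[subR :: app]>
7. <C=3, E={w↦8}, A=∅, R=[subL(8) :: app]>
8. <C=(λu. ((λp. (p + u)) ((λy. ((λw. w) -4)) 7))), E=∅, A=[5], R=∅>
9. <C=((λp. (p + u)) ((λy. ((λw. w) -4)) 7)), E={u↦5}, A=∅, R=∅>
10. <C=((λy. ((λw. w) -4)) 7), E={u↦5}, A=∅, R=[app]>
11. <C=7, E={u↦5}, A=∅, R=[app :: app]>
12. <C=(λy. ((λw. w) -4)), E={u↦5}, A=[7], R=[app]>
13. <C=((λw. w) -4), E={y↦7, u↦5}, A=∅, R=[app]>
14. <C=-4, E={y↦7, u↦5}, A=∅, R=[app :: app]>
15. <C=(λw. w), E={y↦7, u↦5}, A=[-4], R=[app]>
16. <C=w, E={w↦-4, y↦7, u↦5}, A=∅, R=[app]>
17. <C=(λp. (p + u)), E={u↦5}, A=[-4], R=∅>
18. <C=(p + u), E={p↦-4, u↦5}, A=∅, R=∅>
19. <C=p, E={p↦-4, u↦5}, A=∅, R=[addR]>
20. <C=u, E={p↦-4, u↦5}, A=∅, R=[addL(-4)]>
→ final value 1

Answer: 1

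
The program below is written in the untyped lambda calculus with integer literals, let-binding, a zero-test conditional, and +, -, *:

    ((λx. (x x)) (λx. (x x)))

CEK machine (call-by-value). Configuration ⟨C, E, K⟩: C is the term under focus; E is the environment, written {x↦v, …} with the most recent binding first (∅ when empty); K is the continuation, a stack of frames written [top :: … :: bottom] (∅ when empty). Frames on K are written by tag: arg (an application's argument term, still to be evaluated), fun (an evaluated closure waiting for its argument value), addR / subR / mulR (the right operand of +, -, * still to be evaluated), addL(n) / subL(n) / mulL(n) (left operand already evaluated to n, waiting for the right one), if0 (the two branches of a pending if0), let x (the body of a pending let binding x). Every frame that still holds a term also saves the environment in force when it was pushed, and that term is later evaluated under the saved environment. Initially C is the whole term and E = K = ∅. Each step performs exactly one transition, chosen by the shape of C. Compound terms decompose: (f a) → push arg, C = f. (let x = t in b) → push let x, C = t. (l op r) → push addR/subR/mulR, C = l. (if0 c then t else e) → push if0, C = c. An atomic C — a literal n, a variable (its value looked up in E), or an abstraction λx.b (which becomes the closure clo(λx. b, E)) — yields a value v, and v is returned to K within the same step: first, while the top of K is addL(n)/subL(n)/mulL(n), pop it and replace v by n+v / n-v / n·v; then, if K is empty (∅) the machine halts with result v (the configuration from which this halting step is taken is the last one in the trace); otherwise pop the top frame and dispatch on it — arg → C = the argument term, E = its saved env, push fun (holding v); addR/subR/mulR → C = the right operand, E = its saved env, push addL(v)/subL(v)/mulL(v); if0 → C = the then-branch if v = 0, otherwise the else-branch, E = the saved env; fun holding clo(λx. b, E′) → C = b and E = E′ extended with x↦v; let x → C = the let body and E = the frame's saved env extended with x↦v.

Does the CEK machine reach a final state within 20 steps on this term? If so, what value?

Answer: DIVERGES (no final state within 20 steps)

Derivation:
[0] [C=((λx. (x x)) (λx. (x x))) | E=∅ | K=∅]
[1] [C=(λx. (x x)) | E=∅ | K=[arg]]
[2] [C=(λx. (x x)) | E=∅ | K=[fun]]
[3] [C=(x x) | E={x↦clo(λx. (x x), ∅)} | K=∅]
[4] [C=x | E={x↦clo(λx. (x x), ∅)} | K=[arg]]
[5] [C=x | E={x↦clo(λx. (x x), ∅)} | K=[fun]]
… configuration repeats with period 3 (steps 3–5 recur indefinitely) …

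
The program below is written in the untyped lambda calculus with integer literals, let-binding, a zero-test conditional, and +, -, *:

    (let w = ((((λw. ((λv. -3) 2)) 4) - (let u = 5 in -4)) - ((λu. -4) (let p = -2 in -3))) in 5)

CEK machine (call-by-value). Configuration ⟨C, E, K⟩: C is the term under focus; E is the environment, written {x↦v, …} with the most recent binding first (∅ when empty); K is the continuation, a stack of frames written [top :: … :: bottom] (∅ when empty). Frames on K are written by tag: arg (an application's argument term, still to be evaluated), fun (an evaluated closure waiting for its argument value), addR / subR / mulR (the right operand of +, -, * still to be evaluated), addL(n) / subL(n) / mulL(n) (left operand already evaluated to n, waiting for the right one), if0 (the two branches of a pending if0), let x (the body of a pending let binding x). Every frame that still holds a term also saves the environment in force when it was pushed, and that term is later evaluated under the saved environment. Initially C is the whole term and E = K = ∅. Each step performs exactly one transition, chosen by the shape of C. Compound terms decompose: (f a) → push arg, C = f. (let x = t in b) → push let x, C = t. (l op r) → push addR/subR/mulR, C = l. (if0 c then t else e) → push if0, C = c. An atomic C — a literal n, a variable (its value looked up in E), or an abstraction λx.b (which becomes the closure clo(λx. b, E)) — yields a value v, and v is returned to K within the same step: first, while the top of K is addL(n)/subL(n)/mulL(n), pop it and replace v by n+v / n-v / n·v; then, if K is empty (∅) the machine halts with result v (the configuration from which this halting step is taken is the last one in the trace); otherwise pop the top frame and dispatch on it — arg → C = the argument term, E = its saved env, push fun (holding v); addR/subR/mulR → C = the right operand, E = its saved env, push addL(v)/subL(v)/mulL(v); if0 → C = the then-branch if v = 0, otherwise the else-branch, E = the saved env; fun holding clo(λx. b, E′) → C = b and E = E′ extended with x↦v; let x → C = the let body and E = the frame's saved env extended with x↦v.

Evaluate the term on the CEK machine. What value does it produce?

Answer: 5

Execution trace:
[0] ⟨C=(let w = ((((λw. ((λv. -3) 2)) 4) - (let u = 5 in -4)) - ((λu. -4) (let p = -2 in -3))) in 5); E=∅; K=∅⟩
[1] ⟨C=((((λw. ((λv. -3) 2)) 4) - (let u = 5 in -4)) - ((λu. -4) (let p = -2 in -3))); E=∅; K=[let w]⟩
[2] ⟨C=(((λw. ((λv. -3) 2)) 4) - (let u = 5 in -4)); E=∅; K=[subR :: let w]⟩
[3] ⟨C=((λw. ((λv. -3) 2)) 4); E=∅; K=[subR :: subR :: let w]⟩
[4] ⟨C=(λw. ((λv. -3) 2)); E=∅; K=[arg :: subR :: subR :: let w]⟩
[5] ⟨C=4; E=∅; K=[fun :: subR :: subR :: let w]⟩
[6] ⟨C=((λv. -3) 2); E={w↦4}; K=[subR :: subR :: let w]⟩
[7] ⟨C=(λv. -3); E={w↦4}; K=[arg :: subR :: subR :: let w]⟩
[8] ⟨C=2; E={w↦4}; K=[fun :: subR :: subR :: let w]⟩
[9] ⟨C=-3; E={v↦2, w↦4}; K=[subR :: subR :: let w]⟩
[10] ⟨C=(let u = 5 in -4); E=∅; K=[subL(-3) :: subR :: let w]⟩
[11] ⟨C=5; E=∅; K=[let u :: subL(-3) :: subR :: let w]⟩
[12] ⟨C=-4; E={u↦5}; K=[subL(-3) :: subR :: let w]⟩
[13] ⟨C=((λu. -4) (let p = -2 in -3)); E=∅; K=[subL(1) :: let w]⟩
[14] ⟨C=(λu. -4); E=∅; K=[arg :: subL(1) :: let w]⟩
[15] ⟨C=(let p = -2 in -3); E=∅; K=[fun :: subL(1) :: let w]⟩
[16] ⟨C=-2; E=∅; K=[let p :: fun :: subL(1) :: let w]⟩
[17] ⟨C=-3; E={p↦-2}; K=[fun :: subL(1) :: let w]⟩
[18] ⟨C=-4; E={u↦-3}; K=[subL(1) :: let w]⟩
[19] ⟨C=5; E={w↦5}; K=∅⟩
→ final value 5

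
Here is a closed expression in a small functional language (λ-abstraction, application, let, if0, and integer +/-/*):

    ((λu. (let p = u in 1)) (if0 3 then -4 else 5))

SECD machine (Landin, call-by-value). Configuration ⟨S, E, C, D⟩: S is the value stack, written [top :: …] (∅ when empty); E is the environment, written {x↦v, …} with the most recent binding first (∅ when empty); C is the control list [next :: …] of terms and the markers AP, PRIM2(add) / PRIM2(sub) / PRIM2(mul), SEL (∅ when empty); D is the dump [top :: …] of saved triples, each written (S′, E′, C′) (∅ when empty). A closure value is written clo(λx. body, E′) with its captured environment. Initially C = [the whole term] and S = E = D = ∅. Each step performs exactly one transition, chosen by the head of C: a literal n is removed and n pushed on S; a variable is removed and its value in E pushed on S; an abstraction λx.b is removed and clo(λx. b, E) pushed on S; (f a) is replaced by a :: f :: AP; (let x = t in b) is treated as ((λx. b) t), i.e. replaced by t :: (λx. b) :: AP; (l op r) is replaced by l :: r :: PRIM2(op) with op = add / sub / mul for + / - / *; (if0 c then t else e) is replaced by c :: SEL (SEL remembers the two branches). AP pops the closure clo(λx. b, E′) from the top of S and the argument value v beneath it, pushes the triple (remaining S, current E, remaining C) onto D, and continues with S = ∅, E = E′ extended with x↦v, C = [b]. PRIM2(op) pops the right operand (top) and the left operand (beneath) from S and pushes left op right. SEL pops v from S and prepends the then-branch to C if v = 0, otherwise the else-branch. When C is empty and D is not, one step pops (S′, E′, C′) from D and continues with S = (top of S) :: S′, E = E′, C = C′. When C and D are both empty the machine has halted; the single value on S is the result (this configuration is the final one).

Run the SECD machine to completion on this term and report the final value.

Answer: 1

Derivation:
t=0: ⟨S=∅; E=∅; C=[((λu. (let p = u in 1)) (if0 3 then -4 else 5))]; D=∅⟩
t=1: ⟨S=∅; E=∅; C=[(if0 3 then -4 else 5) :: (λu. (let p = u in 1)) :: AP]; D=∅⟩
t=2: ⟨S=∅; E=∅; C=[3 :: SEL :: (λu. (let p = u in 1)) :: AP]; D=∅⟩
t=3: ⟨S=[3]; E=∅; C=[SEL :: (λu. (let p = u in 1)) :: AP]; D=∅⟩
t=4: ⟨S=∅; E=∅; C=[5 :: (λu. (let p = u in 1)) :: AP]; D=∅⟩
t=5: ⟨S=[5]; E=∅; C=[(λu. (let p = u in 1)) :: AP]; D=∅⟩
t=6: ⟨S=[clo(λu. (let p = u in 1), ∅) :: 5]; E=∅; C=[AP]; D=∅⟩
t=7: ⟨S=∅; E={u↦5}; C=[(let p = u in 1)]; D=[(∅, ∅, ∅)]⟩
t=8: ⟨S=∅; E={u↦5}; C=[u :: (λp. 1) :: AP]; D=[(∅, ∅, ∅)]⟩
t=9: ⟨S=[5]; E={u↦5}; C=[(λp. 1) :: AP]; D=[(∅, ∅, ∅)]⟩
t=10: ⟨S=[clo(λp. 1, {u↦5}) :: 5]; E={u↦5}; C=[AP]; D=[(∅, ∅, ∅)]⟩
t=11: ⟨S=∅; E={p↦5, u↦5}; C=[1]; D=[(∅, {u↦5}, ∅) :: (∅, ∅, ∅)]⟩
t=12: ⟨S=[1]; E={p↦5, u↦5}; C=∅; D=[(∅, {u↦5}, ∅) :: (∅, ∅, ∅)]⟩
t=13: ⟨S=[1]; E={u↦5}; C=∅; D=[(∅, ∅, ∅)]⟩
t=14: ⟨S=[1]; E=∅; C=∅; D=∅⟩
→ final value 1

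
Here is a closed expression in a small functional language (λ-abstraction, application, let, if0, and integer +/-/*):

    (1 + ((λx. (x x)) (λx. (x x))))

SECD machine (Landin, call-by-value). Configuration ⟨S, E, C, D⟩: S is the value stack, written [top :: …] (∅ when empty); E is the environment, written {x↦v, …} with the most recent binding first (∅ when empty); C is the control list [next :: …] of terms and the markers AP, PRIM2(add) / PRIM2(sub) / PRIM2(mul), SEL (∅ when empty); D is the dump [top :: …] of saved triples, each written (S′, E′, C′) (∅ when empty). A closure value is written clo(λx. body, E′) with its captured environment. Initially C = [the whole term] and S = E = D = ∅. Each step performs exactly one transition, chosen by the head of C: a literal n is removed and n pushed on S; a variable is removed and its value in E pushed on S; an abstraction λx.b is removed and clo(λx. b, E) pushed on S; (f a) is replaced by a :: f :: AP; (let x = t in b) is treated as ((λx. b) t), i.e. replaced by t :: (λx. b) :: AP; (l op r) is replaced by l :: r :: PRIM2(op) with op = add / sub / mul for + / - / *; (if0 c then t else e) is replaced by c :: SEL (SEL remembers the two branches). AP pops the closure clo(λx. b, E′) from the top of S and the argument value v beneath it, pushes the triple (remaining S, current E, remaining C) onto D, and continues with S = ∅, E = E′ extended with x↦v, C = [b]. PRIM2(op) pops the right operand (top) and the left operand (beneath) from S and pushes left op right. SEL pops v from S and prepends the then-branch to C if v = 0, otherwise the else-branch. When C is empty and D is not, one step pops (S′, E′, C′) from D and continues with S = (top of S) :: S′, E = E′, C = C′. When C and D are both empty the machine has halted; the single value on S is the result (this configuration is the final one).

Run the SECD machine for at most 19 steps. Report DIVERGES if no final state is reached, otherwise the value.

Answer: DIVERGES (no final state within 19 steps)

Derivation:
[0] <S=∅, E=∅, C=[(1 + ((λx. (x x)) (λx. (x x))))], D=∅>
[1] <S=∅, E=∅, C=[1 :: ((λx. (x x)) (λx. (x x))) :: PRIM2(add)], D=∅>
[2] <S=[1], E=∅, C=[((λx. (x x)) (λx. (x x))) :: PRIM2(add)], D=∅>
[3] <S=[1], E=∅, C=[(λx. (x x)) :: (λx. (x x)) :: AP :: PRIM2(add)], D=∅>
[4] <S=[clo(λx. (x x), ∅) :: 1], E=∅, C=[(λx. (x x)) :: AP :: PRIM2(add)], D=∅>
[5] <S=[clo(λx. (x x), ∅) :: clo(λx. (x x), ∅) :: 1], E=∅, C=[AP :: PRIM2(add)], D=∅>
[6] <S=∅, E={x↦clo(λx. (x x), ∅)}, C=[(x x)], D=[([1], ∅, [PRIM2(add)])]>
[7] <S=∅, E={x↦clo(λx. (x x), ∅)}, C=[x :: x :: AP], D=[([1], ∅, [PRIM2(add)])]>
[8] <S=[clo(λx. (x x), ∅)], E={x↦clo(λx. (x x), ∅)}, C=[x :: AP], D=[([1], ∅, [PRIM2(add)])]>
[9] <S=[clo(λx. (x x), ∅) :: clo(λx. (x x), ∅)], E={x↦clo(λx. (x x), ∅)}, C=[AP], D=[([1], ∅, [PRIM2(add)])]>
[10] <S=∅, E={x↦clo(λx. (x x), ∅)}, C=[(x x)], D=[(∅, {x↦clo(λx. (x x), ∅)}, ∅) :: ([1], ∅, [PRIM2(add)])]>
[11] <S=∅, E={x↦clo(λx. (x x), ∅)}, C=[x :: x :: AP], D=[(∅, {x↦clo(λx. (x x), ∅)}, ∅) :: ([1], ∅, [PRIM2(add)])]>
[12] <S=[clo(λx. (x x), ∅)], E={x↦clo(λx. (x x), ∅)}, C=[x :: AP], D=[(∅, {x↦clo(λx. (x x), ∅)}, ∅) :: ([1], ∅, [PRIM2(add)])]>
[13] <S=[clo(λx. (x x), ∅) :: clo(λx. (x x), ∅)], E={x↦clo(λx. (x x), ∅)}, C=[AP], D=[(∅, {x↦clo(λx. (x x), ∅)}, ∅) :: ([1], ∅, [PRIM2(add)])]>
[14] <S=∅, E={x↦clo(λx. (x x), ∅)}, C=[(x x)], D=[(∅, {x↦clo(λx. (x x), ∅)}, ∅) :: (∅, {x↦clo(λx. (x x), ∅)}, ∅) :: ([1], ∅, [PRIM2(add)])]>
[15] <S=∅, E={x↦clo(λx. (x x), ∅)}, C=[x :: x :: AP], D=[(∅, {x↦clo(λx. (x x), ∅)}, ∅) :: (∅, {x↦clo(λx. (x x), ∅)}, ∅) :: ([1], ∅, [PRIM2(add)])]>
[16] <S=[clo(λx. (x x), ∅)], E={x↦clo(λx. (x x), ∅)}, C=[x :: AP], D=[(∅, {x↦clo(λx. (x x), ∅)}, ∅) :: (∅, {x↦clo(λx. (x x), ∅)}, ∅) :: ([1], ∅, [PRIM2(add)])]>
[17] <S=[clo(λx. (x x), ∅) :: clo(λx. (x x), ∅)], E={x↦clo(λx. (x x), ∅)}, C=[AP], D=[(∅, {x↦clo(λx. (x x), ∅)}, ∅) :: (∅, {x↦clo(λx. (x x), ∅)}, ∅) :: ([1], ∅, [PRIM2(add)])]>
[18] <S=∅, E={x↦clo(λx. (x x), ∅)}, C=[(x x)], D=[(∅, {x↦clo(λx. (x x), ∅)}, ∅) :: (∅, {x↦clo(λx. (x x), ∅)}, ∅) :: (∅, {x↦clo(λx. (x x), ∅)}, ∅) :: ([1], ∅, [PRIM2(add)])]>
[19] <S=∅, E={x↦clo(λx. (x x), ∅)}, C=[x :: x :: AP], D=[(∅, {x↦clo(λx. (x x), ∅)}, ∅) :: (∅, {x↦clo(λx. (x x), ∅)}, ∅) :: (∅, {x↦clo(λx. (x x), ∅)}, ∅) :: ([1], ∅, [PRIM2(add)])]>
→ 19 transitions taken and the configuration is still not final: no result within 19 steps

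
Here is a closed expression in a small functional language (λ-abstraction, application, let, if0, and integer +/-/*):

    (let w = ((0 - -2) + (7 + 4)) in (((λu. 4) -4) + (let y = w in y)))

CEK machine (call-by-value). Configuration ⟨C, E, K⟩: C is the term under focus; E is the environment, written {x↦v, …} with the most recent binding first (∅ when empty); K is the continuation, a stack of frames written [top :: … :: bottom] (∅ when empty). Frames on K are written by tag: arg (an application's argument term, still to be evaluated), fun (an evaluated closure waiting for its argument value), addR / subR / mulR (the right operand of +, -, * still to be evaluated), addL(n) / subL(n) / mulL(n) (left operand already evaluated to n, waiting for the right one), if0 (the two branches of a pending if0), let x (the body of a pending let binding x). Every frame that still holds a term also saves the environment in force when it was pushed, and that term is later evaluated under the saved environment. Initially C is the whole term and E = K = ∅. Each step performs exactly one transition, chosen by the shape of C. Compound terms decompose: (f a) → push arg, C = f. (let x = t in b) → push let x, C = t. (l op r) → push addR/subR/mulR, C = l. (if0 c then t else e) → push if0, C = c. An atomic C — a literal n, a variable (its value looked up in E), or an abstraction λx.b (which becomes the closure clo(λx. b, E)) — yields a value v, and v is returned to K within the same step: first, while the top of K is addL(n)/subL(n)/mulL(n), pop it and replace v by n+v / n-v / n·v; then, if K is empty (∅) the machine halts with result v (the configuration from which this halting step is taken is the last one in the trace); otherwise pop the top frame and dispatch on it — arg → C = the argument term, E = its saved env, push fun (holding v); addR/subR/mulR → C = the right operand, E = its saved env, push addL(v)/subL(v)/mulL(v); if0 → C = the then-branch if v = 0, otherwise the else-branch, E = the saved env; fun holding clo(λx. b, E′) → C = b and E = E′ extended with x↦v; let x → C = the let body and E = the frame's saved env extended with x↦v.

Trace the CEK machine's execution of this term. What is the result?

Answer: 17

Derivation:
t=0: ⟨C=(let w = ((0 - -2) + (7 + 4)) in (((λu. 4) -4) + (let y = w in y))); E=∅; K=∅⟩
t=1: ⟨C=((0 - -2) + (7 + 4)); E=∅; K=[let w]⟩
t=2: ⟨C=(0 - -2); E=∅; K=[addR :: let w]⟩
t=3: ⟨C=0; E=∅; K=[subR :: addR :: let w]⟩
t=4: ⟨C=-2; E=∅; K=[subL(0) :: addR :: let w]⟩
t=5: ⟨C=(7 + 4); E=∅; K=[addL(2) :: let w]⟩
t=6: ⟨C=7; E=∅; K=[addR :: addL(2) :: let w]⟩
t=7: ⟨C=4; E=∅; K=[addL(7) :: addL(2) :: let w]⟩
t=8: ⟨C=(((λu. 4) -4) + (let y = w in y)); E={w↦13}; K=∅⟩
t=9: ⟨C=((λu. 4) -4); E={w↦13}; K=[addR]⟩
t=10: ⟨C=(λu. 4); E={w↦13}; K=[arg :: addR]⟩
t=11: ⟨C=-4; E={w↦13}; K=[fun :: addR]⟩
t=12: ⟨C=4; E={u↦-4, w↦13}; K=[addR]⟩
t=13: ⟨C=(let y = w in y); E={w↦13}; K=[addL(4)]⟩
t=14: ⟨C=w; E={w↦13}; K=[let y :: addL(4)]⟩
t=15: ⟨C=y; E={y↦13, w↦13}; K=[addL(4)]⟩
→ final value 17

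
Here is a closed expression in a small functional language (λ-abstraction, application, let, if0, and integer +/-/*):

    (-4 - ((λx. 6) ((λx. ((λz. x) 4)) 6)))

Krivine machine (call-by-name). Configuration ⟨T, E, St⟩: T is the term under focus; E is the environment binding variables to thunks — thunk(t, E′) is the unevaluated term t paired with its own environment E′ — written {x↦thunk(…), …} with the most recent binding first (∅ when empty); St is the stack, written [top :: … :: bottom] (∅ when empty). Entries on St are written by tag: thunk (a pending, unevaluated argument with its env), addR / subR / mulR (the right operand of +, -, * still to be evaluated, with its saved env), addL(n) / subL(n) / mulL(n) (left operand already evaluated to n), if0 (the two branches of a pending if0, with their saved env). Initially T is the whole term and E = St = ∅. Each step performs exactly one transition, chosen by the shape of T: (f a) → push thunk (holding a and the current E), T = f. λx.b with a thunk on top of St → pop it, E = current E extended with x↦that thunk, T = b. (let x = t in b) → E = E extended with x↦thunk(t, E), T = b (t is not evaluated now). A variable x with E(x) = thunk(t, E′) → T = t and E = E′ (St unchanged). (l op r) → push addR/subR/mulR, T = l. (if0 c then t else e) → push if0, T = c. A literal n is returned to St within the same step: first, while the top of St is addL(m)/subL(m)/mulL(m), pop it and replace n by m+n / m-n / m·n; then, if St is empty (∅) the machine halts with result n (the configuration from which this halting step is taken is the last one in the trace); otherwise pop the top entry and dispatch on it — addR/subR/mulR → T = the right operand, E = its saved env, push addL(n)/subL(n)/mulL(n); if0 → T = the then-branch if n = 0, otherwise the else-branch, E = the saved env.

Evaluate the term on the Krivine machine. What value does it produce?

Answer: -10

Derivation:
step 0: ⟨T=(-4 - ((λx. 6) ((λx. ((λz. x) 4)) 6))); E=∅; St=∅⟩
step 1: ⟨T=-4; E=∅; St=[subR]⟩
step 2: ⟨T=((λx. 6) ((λx. ((λz. x) 4)) 6)); E=∅; St=[subL(-4)]⟩
step 3: ⟨T=(λx. 6); E=∅; St=[thunk :: subL(-4)]⟩
step 4: ⟨T=6; E={x↦thunk(((λx. ((λz. x) 4)) 6), ∅)}; St=[subL(-4)]⟩
→ final value -10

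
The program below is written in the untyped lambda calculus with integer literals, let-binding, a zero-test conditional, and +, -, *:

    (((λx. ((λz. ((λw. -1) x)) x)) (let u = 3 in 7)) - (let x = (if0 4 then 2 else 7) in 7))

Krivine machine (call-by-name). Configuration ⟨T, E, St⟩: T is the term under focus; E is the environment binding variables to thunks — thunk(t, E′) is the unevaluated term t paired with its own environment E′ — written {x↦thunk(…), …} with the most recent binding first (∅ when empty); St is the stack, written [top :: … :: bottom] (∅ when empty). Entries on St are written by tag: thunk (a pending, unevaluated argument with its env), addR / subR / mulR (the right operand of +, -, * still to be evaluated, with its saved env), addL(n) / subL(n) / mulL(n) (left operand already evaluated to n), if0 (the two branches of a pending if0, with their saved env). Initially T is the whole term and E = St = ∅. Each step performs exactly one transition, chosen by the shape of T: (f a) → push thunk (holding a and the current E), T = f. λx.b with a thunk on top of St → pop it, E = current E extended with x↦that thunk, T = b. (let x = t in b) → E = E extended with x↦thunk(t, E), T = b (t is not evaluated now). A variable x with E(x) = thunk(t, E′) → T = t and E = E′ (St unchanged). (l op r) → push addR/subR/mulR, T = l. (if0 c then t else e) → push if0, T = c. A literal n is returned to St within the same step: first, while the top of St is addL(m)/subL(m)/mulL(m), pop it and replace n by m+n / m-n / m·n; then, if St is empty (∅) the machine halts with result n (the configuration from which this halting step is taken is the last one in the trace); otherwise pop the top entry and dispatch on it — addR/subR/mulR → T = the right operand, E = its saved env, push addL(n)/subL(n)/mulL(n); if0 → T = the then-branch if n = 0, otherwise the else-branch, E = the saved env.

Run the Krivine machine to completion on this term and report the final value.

step 0: <T=(((λx. ((λz. ((λw. -1) x)) x)) (let u = 3 in 7)) - (let x = (if0 4 then 2 else 7) in 7)), E=∅, St=∅>
step 1: <T=((λx. ((λz. ((λw. -1) x)) x)) (let u = 3 in 7)), E=∅, St=[subR]>
step 2: <T=(λx. ((λz. ((λw. -1) x)) x)), E=∅, St=[thunk :: subR]>
step 3: <T=((λz. ((λw. -1) x)) x), E={x↦thunk((let u = 3 in 7), ∅)}, St=[subR]>
step 4: <T=(λz. ((λw. -1) x)), E={x↦thunk((let u = 3 in 7), ∅)}, St=[thunk :: subR]>
step 5: <T=((λw. -1) x), E={z↦thunk(x, {x↦thunk((let u = 3 in 7), ∅)}), x↦thunk((let u = 3 in 7), ∅)}, St=[subR]>
step 6: <T=(λw. -1), E={z↦thunk(x, {x↦thunk((let u = 3 in 7), ∅)}), x↦thunk((let u = 3 in 7), ∅)}, St=[thunk :: subR]>
step 7: <T=-1, E={w↦thunk(x, {z↦thunk(x, {x↦thunk((let u = 3 in 7), ∅)}), x↦thunk((let u = 3 in 7), ∅)}), z↦thunk(x, {x↦thunk((let u = 3 in 7), ∅)}), x↦thunk((let u = 3 in 7), ∅)}, St=[subR]>
step 8: <T=(let x = (if0 4 then 2 else 7) in 7), E=∅, St=[subL(-1)]>
step 9: <T=7, E={x↦thunk((if0 4 then 2 else 7), ∅)}, St=[subL(-1)]>
→ final value -8

Answer: -8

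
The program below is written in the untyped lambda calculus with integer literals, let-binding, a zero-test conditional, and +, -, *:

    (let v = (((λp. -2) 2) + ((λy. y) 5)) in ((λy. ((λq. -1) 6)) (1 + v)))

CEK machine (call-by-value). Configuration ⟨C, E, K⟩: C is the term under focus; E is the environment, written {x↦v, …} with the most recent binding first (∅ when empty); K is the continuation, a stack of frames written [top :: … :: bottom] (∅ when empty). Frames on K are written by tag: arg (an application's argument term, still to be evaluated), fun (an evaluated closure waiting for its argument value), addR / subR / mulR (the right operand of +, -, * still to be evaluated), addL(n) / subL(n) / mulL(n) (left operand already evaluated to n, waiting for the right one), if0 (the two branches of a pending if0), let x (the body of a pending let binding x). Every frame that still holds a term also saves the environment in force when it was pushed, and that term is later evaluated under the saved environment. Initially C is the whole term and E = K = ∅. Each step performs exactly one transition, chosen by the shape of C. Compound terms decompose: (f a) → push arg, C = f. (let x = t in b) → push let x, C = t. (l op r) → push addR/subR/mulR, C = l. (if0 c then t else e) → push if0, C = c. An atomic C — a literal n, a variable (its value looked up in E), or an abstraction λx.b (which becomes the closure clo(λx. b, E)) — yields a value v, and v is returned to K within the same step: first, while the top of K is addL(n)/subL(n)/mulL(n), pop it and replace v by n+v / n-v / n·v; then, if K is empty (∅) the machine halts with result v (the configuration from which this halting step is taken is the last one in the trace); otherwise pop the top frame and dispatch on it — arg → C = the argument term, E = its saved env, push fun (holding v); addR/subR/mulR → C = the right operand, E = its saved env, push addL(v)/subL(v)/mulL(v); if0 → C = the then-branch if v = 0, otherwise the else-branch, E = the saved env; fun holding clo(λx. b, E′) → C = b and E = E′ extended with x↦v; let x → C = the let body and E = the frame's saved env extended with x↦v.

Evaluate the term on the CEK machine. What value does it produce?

Answer: -1

Machine steps:
[0] [C=(let v = (((λp. -2) 2) + ((λy. y) 5)) in ((λy. ((λq. -1) 6)) (1 + v))) | E=∅ | K=∅]
[1] [C=(((λp. -2) 2) + ((λy. y) 5)) | E=∅ | K=[let v]]
[2] [C=((λp. -2) 2) | E=∅ | K=[addR :: let v]]
[3] [C=(λp. -2) | E=∅ | K=[arg :: addR :: let v]]
[4] [C=2 | E=∅ | K=[fun :: addR :: let v]]
[5] [C=-2 | E={p↦2} | K=[addR :: let v]]
[6] [C=((λy. y) 5) | E=∅ | K=[addL(-2) :: let v]]
[7] [C=(λy. y) | E=∅ | K=[arg :: addL(-2) :: let v]]
[8] [C=5 | E=∅ | K=[fun :: addL(-2) :: let v]]
[9] [C=y | E={y↦5} | K=[addL(-2) :: let v]]
[10] [C=((λy. ((λq. -1) 6)) (1 + v)) | E={v↦3} | K=∅]
[11] [C=(λy. ((λq. -1) 6)) | E={v↦3} | K=[arg]]
[12] [C=(1 + v) | E={v↦3} | K=[fun]]
[13] [C=1 | E={v↦3} | K=[addR :: fun]]
[14] [C=v | E={v↦3} | K=[addL(1) :: fun]]
[15] [C=((λq. -1) 6) | E={y↦4, v↦3} | K=∅]
[16] [C=(λq. -1) | E={y↦4, v↦3} | K=[arg]]
[17] [C=6 | E={y↦4, v↦3} | K=[fun]]
[18] [C=-1 | E={q↦6, y↦4, v↦3} | K=∅]
→ final value -1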